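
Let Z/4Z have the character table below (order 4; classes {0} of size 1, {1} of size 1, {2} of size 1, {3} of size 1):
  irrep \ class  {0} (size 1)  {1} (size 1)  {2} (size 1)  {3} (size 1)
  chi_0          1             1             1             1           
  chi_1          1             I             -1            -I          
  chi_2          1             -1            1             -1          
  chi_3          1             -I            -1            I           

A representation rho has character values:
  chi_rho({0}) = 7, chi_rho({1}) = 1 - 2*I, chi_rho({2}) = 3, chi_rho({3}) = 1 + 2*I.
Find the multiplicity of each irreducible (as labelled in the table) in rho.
Multiplicities: chi_0: 3, chi_1: 0, chi_2: 2, chi_3: 2.

Explanation: Use <chi_rho, chi> = (1/|G|) sum_C |C| * chi_rho(C) * conj(chi(C)) with |G| = 4 for each irreducible chi in the table:
  <chi_rho, chi_0> = (1/4)[1*(7)*conj(1) + 1*(1 - 2*I)*conj(1) + 1*(3)*conj(1) + 1*(1 + 2*I)*conj(1)]
      = (1/4)[(7) + (1 - 2*I) + (3) + (1 + 2*I)] = 12/4 = 3
  <chi_rho, chi_1> = (1/4)[1*(7)*conj(1) + 1*(1 - 2*I)*conj(I) + 1*(3)*conj(-1) + 1*(1 + 2*I)*conj(-I)]
      = (1/4)[(7) + (-2 - I) + (-3) + (-2 + I)] = 0/4 = 0
  <chi_rho, chi_2> = (1/4)[1*(7)*conj(1) + 1*(1 - 2*I)*conj(-1) + 1*(3)*conj(1) + 1*(1 + 2*I)*conj(-1)]
      = (1/4)[(7) + (-1 + 2*I) + (3) + (-1 - 2*I)] = 8/4 = 2
  <chi_rho, chi_3> = (1/4)[1*(7)*conj(1) + 1*(1 - 2*I)*conj(-I) + 1*(3)*conj(-1) + 1*(1 + 2*I)*conj(I)]
      = (1/4)[(7) + (2 + I) + (-3) + (2 - I)] = 8/4 = 2
(Exp terms are combined using exp(i*s)*conj(exp(i*t)) = exp(i*(s-t)), and sums of them are collapsed using the identity that for every m > 1 the m distinct m-th roots of unity sum to 0, e.g. 1 + exp(2*I*pi/3) + exp(-2*I*pi/3) = 0.)
Dimension check: dim(rho) = sum (mult * dim) = 3*1 + 0*1 + 2*1 + 2*1 = 7 = chi_rho(e) = 7.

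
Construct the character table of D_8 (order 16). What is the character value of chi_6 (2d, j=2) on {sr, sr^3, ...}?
Conjugacy classes: {e} of size 1, {r^4} of size 1, {r^1, r^7} of size 2, {r^2, r^6} of size 2, {r^3, r^5} of size 2, {s, sr^2, ...} of size 4, {sr, sr^3, ...} of size 4.
Character table:
  irrep \ class              {e} (size 1)  {r^4} (size 1)  {r^1, r^7} (size 2)  {r^2, r^6} (size 2)  {r^3, r^5} (size 2)  {s, sr^2, ...} (size 4)  {sr, sr^3, ...} (size 4)
  chi_1 (triv)               1             1               1                    1                    1                    1                        1                       
  chi_2 (sign: r->1, s->-1)  1             1               1                    1                    1                    -1                       -1                      
  chi_3 (r->-1, s->1)        1             1               -1                   1                    -1                   1                        -1                      
  chi_4 (r->-1, s->-1)       1             1               -1                   1                    -1                   -1                       1                       
  chi_5 (2d, j=1)            2             -2              sqrt(2)              0                    -sqrt(2)             0                        0                       
  chi_6 (2d, j=2)            2             2               0                    -2                   0                    0                        0                       
  chi_7 (2d, j=3)            2             -2              -sqrt(2)             0                    sqrt(2)              0                        0                       

Spot check: chi_6 (2d, j=2) on {sr, sr^3, ...} = 0.

D_8 has order 2*8 = 16 with 7 conjugacy classes, hence 7 irreducibles. Sum of squared dims 1 + 1 + 1 + 1 + 4 + 4 + 4 = 16 = |G|. Linear characters come from the abelianisation; the 2-dimensional irreps have character r^k -> 2*cos(2*pi*j*k/8), reflections -> 0.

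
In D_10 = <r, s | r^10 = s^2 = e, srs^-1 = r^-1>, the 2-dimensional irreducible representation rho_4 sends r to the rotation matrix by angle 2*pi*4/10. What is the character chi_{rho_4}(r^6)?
chi_{rho_4}(r^6) = 2*cos(2*pi*4*6/10) = -sqrt(5)/2 - 1/2

Reasoning: rho_4(r^6) is rotation by angle 2*pi*4*6/10, whose trace is 2*cos(2*pi*4*6/10) = -sqrt(5)/2 - 1/2.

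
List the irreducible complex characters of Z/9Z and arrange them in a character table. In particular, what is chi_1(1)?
Character table of Z/9Z (irreps indexed chi_0,...,chi_8 with chi_k(m) = zeta_9^(k*m), zeta_9 = exp(2*pi*i/9)):
  irrep \ class  {0} (size 1)  {1} (size 1)    {2} (size 1)    {3} (size 1)    {4} (size 1)    {5} (size 1)    {6} (size 1)    {7} (size 1)    {8} (size 1)  
  chi_0          1             1               1               1               1               1               1               1               1             
  chi_1          1             exp(2*I*pi/9)   exp(4*I*pi/9)   exp(2*I*pi/3)   exp(8*I*pi/9)   exp(-8*I*pi/9)  exp(-2*I*pi/3)  exp(-4*I*pi/9)  exp(-2*I*pi/9)
  chi_2          1             exp(4*I*pi/9)   exp(8*I*pi/9)   exp(-2*I*pi/3)  exp(-2*I*pi/9)  exp(2*I*pi/9)   exp(2*I*pi/3)   exp(-8*I*pi/9)  exp(-4*I*pi/9)
  chi_3          1             exp(2*I*pi/3)   exp(-2*I*pi/3)  1               exp(2*I*pi/3)   exp(-2*I*pi/3)  1               exp(2*I*pi/3)   exp(-2*I*pi/3)
  chi_4          1             exp(8*I*pi/9)   exp(-2*I*pi/9)  exp(2*I*pi/3)   exp(-4*I*pi/9)  exp(4*I*pi/9)   exp(-2*I*pi/3)  exp(2*I*pi/9)   exp(-8*I*pi/9)
  chi_5          1             exp(-8*I*pi/9)  exp(2*I*pi/9)   exp(-2*I*pi/3)  exp(4*I*pi/9)   exp(-4*I*pi/9)  exp(2*I*pi/3)   exp(-2*I*pi/9)  exp(8*I*pi/9) 
  chi_6          1             exp(-2*I*pi/3)  exp(2*I*pi/3)   1               exp(-2*I*pi/3)  exp(2*I*pi/3)   1               exp(-2*I*pi/3)  exp(2*I*pi/3) 
  chi_7          1             exp(-4*I*pi/9)  exp(-8*I*pi/9)  exp(2*I*pi/3)   exp(2*I*pi/9)   exp(-2*I*pi/9)  exp(-2*I*pi/3)  exp(8*I*pi/9)   exp(4*I*pi/9) 
  chi_8          1             exp(-2*I*pi/9)  exp(-4*I*pi/9)  exp(-2*I*pi/3)  exp(-8*I*pi/9)  exp(8*I*pi/9)   exp(2*I*pi/3)   exp(4*I*pi/9)   exp(2*I*pi/9) 

Spot check: chi_1(1) = zeta_9^(1*1) = zeta_9^1 = exp(2*I*pi/9).

Argument: Z/9Z is abelian, so all 9 irreducible complex representations are 1-dimensional. They are given by chi_k(m) = zeta_9^(k*m) for k = 0,...,8. Row orthogonality: sum_m chi_k(m) conj(chi_l(m)) = 9 * [k = l].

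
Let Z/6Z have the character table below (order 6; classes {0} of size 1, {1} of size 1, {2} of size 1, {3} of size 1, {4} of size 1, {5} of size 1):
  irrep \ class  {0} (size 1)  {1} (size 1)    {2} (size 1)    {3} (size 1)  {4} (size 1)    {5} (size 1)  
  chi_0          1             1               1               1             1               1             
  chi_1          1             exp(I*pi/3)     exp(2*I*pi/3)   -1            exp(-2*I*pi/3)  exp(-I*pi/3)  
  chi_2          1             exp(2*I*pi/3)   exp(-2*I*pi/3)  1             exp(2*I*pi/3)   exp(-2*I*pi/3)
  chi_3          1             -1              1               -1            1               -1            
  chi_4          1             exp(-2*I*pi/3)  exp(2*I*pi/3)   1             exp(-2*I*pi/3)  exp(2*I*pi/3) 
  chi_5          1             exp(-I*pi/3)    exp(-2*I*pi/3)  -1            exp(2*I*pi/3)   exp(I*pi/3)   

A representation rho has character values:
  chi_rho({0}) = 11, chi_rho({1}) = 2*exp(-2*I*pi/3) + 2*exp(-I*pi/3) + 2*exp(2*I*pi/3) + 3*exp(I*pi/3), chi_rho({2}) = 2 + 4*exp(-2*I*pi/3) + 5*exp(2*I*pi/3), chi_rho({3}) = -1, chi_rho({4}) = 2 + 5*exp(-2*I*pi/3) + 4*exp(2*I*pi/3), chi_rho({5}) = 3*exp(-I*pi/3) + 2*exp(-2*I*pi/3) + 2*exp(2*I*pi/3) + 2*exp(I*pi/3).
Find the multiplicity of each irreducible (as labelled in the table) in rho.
Multiplicities: chi_0: 1, chi_1: 3, chi_2: 2, chi_3: 1, chi_4: 2, chi_5: 2.

Derivation: Use <chi_rho, chi> = (1/|G|) sum_C |C| * chi_rho(C) * conj(chi(C)) with |G| = 6 for each irreducible chi in the table:
  <chi_rho, chi_0> = (1/6)[1*(11)*conj(1) + 1*(2*exp(-2*I*pi/3) + 2*exp(-I*pi/3) + 2*exp(2*I*pi/3) + 3*exp(I*pi/3))*conj(1) + 1*(2 + 4*exp(-2*I*pi/3) + 5*exp(2*I*pi/3))*conj(1) + 1*(-1)*conj(1) + 1*(2 + 5*exp(-2*I*pi/3) + 4*exp(2*I*pi/3))*conj(1) + 1*(3*exp(-I*pi/3) + 2*exp(-2*I*pi/3) + 2*exp(2*I*pi/3) + 2*exp(I*pi/3))*conj(1)]
      = (1/6)[(11) + (2*exp(-2*I*pi/3) + 2*exp(-I*pi/3) + 2*exp(2*I*pi/3) + 3*exp(I*pi/3)) + (2 + 4*exp(-2*I*pi/3) + 5*exp(2*I*pi/3)) + (-1) + (2 + 5*exp(-2*I*pi/3) + 4*exp(2*I*pi/3)) + (3*exp(-I*pi/3) + 2*exp(-2*I*pi/3) + 2*exp(2*I*pi/3) + 2*exp(I*pi/3))] = 6/6 = 1
  <chi_rho, chi_1> = (1/6)[1*(11)*conj(1) + 1*(2*exp(-2*I*pi/3) + 2*exp(-I*pi/3) + 2*exp(2*I*pi/3) + 3*exp(I*pi/3))*conj(exp(I*pi/3)) + 1*(2 + 4*exp(-2*I*pi/3) + 5*exp(2*I*pi/3))*conj(exp(2*I*pi/3)) + 1*(-1)*conj(-1) + 1*(2 + 5*exp(-2*I*pi/3) + 4*exp(2*I*pi/3))*conj(exp(-2*I*pi/3)) + 1*(3*exp(-I*pi/3) + 2*exp(-2*I*pi/3) + 2*exp(2*I*pi/3) + 2*exp(I*pi/3))*conj(exp(-I*pi/3))]
      = (1/6)[(11) + (1) + (5 + 2*exp(-2*I*pi/3) + 4*exp(2*I*pi/3)) + (1) + (5 + 4*exp(-2*I*pi/3) + 2*exp(2*I*pi/3)) + (1)] = 18/6 = 3
  <chi_rho, chi_2> = (1/6)[1*(11)*conj(1) + 1*(2*exp(-2*I*pi/3) + 2*exp(-I*pi/3) + 2*exp(2*I*pi/3) + 3*exp(I*pi/3))*conj(exp(2*I*pi/3)) + 1*(2 + 4*exp(-2*I*pi/3) + 5*exp(2*I*pi/3))*conj(exp(-2*I*pi/3)) + 1*(-1)*conj(1) + 1*(2 + 5*exp(-2*I*pi/3) + 4*exp(2*I*pi/3))*conj(exp(2*I*pi/3)) + 1*(3*exp(-I*pi/3) + 2*exp(-2*I*pi/3) + 2*exp(2*I*pi/3) + 2*exp(I*pi/3))*conj(exp(-2*I*pi/3))]
      = (1/6)[(11) + (3*exp(-I*pi/3) + 2*exp(2*I*pi/3)) + (4 + 5*exp(-2*I*pi/3) + 2*exp(2*I*pi/3)) + (-1) + (4 + 2*exp(-2*I*pi/3) + 5*exp(2*I*pi/3)) + (2*exp(-2*I*pi/3) + 3*exp(I*pi/3))] = 12/6 = 2
  <chi_rho, chi_3> = (1/6)[1*(11)*conj(1) + 1*(2*exp(-2*I*pi/3) + 2*exp(-I*pi/3) + 2*exp(2*I*pi/3) + 3*exp(I*pi/3))*conj(-1) + 1*(2 + 4*exp(-2*I*pi/3) + 5*exp(2*I*pi/3))*conj(1) + 1*(-1)*conj(-1) + 1*(2 + 5*exp(-2*I*pi/3) + 4*exp(2*I*pi/3))*conj(1) + 1*(3*exp(-I*pi/3) + 2*exp(-2*I*pi/3) + 2*exp(2*I*pi/3) + 2*exp(I*pi/3))*conj(-1)]
      = (1/6)[(11) + (-3*exp(I*pi/3) - 2*exp(2*I*pi/3) - 2*exp(-I*pi/3) - 2*exp(-2*I*pi/3)) + (2 + 4*exp(-2*I*pi/3) + 5*exp(2*I*pi/3)) + (1) + (2 + 5*exp(-2*I*pi/3) + 4*exp(2*I*pi/3)) + (-2*exp(I*pi/3) - 2*exp(2*I*pi/3) - 2*exp(-2*I*pi/3) - 3*exp(-I*pi/3))] = 6/6 = 1
  <chi_rho, chi_4> = (1/6)[1*(11)*conj(1) + 1*(2*exp(-2*I*pi/3) + 2*exp(-I*pi/3) + 2*exp(2*I*pi/3) + 3*exp(I*pi/3))*conj(exp(-2*I*pi/3)) + 1*(2 + 4*exp(-2*I*pi/3) + 5*exp(2*I*pi/3))*conj(exp(2*I*pi/3)) + 1*(-1)*conj(1) + 1*(2 + 5*exp(-2*I*pi/3) + 4*exp(2*I*pi/3))*conj(exp(-2*I*pi/3)) + 1*(3*exp(-I*pi/3) + 2*exp(-2*I*pi/3) + 2*exp(2*I*pi/3) + 2*exp(I*pi/3))*conj(exp(2*I*pi/3))]
      = (1/6)[(11) + (-1) + (5 + 2*exp(-2*I*pi/3) + 4*exp(2*I*pi/3)) + (-1) + (5 + 4*exp(-2*I*pi/3) + 2*exp(2*I*pi/3)) + (-1)] = 12/6 = 2
  <chi_rho, chi_5> = (1/6)[1*(11)*conj(1) + 1*(2*exp(-2*I*pi/3) + 2*exp(-I*pi/3) + 2*exp(2*I*pi/3) + 3*exp(I*pi/3))*conj(exp(-I*pi/3)) + 1*(2 + 4*exp(-2*I*pi/3) + 5*exp(2*I*pi/3))*conj(exp(-2*I*pi/3)) + 1*(-1)*conj(-1) + 1*(2 + 5*exp(-2*I*pi/3) + 4*exp(2*I*pi/3))*conj(exp(2*I*pi/3)) + 1*(3*exp(-I*pi/3) + 2*exp(-2*I*pi/3) + 2*exp(2*I*pi/3) + 2*exp(I*pi/3))*conj(exp(I*pi/3))]
      = (1/6)[(11) + (2*exp(-I*pi/3) + 3*exp(2*I*pi/3)) + (4 + 5*exp(-2*I*pi/3) + 2*exp(2*I*pi/3)) + (1) + (4 + 2*exp(-2*I*pi/3) + 5*exp(2*I*pi/3)) + (3*exp(-2*I*pi/3) + 2*exp(I*pi/3))] = 12/6 = 2
(Exp terms are combined using exp(i*s)*conj(exp(i*t)) = exp(i*(s-t)), and sums of them are collapsed using the identity that for every m > 1 the m distinct m-th roots of unity sum to 0, e.g. 1 + exp(2*I*pi/3) + exp(-2*I*pi/3) = 0.)
Dimension check: dim(rho) = sum (mult * dim) = 1*1 + 3*1 + 2*1 + 1*1 + 2*1 + 2*1 = 11 = chi_rho(e) = 11.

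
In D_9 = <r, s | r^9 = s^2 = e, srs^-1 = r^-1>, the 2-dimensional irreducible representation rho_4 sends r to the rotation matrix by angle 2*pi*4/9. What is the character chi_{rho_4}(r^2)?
chi_{rho_4}(r^2) = 2*cos(2*pi*4*2/9) = 2*cos(2*pi/9)

Derivation: rho_4(r^2) is rotation by angle 2*pi*4*2/9, whose trace is 2*cos(2*pi*4*2/9) = 2*cos(2*pi/9).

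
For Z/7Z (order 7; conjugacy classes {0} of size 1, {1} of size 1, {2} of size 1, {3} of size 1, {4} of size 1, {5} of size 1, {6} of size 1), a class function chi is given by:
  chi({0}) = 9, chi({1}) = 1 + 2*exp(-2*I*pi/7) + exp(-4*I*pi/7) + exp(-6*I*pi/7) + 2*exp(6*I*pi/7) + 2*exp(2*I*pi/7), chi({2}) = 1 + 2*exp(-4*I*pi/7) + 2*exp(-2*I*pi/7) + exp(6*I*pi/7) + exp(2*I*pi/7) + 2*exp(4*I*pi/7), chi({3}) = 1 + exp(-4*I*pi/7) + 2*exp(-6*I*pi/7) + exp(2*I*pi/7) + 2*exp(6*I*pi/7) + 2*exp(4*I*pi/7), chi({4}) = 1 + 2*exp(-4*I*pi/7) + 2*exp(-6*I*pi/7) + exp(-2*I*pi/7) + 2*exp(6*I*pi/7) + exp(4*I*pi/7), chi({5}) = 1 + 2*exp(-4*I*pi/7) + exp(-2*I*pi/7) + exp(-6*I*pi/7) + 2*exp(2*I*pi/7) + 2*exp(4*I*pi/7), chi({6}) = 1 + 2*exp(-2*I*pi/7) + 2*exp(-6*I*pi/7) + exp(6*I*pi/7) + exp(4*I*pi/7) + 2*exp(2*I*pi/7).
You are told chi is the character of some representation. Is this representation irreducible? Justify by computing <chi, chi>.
Not irreducible (reducible): <chi, chi> = 15 > 1.

Proof sketch: <chi, chi> = (1/|G|) sum_C |C| * |chi(C)|^2 = (1/7)[1*|9|^2 + 1*|1 + 2*exp(-2*I*pi/7) + exp(-4*I*pi/7) + exp(-6*I*pi/7) + 2*exp(6*I*pi/7) + 2*exp(2*I*pi/7)|^2 + 1*|1 + 2*exp(-4*I*pi/7) + 2*exp(-2*I*pi/7) + exp(6*I*pi/7) + exp(2*I*pi/7) + 2*exp(4*I*pi/7)|^2 + 1*|1 + exp(-4*I*pi/7) + 2*exp(-6*I*pi/7) + exp(2*I*pi/7) + 2*exp(6*I*pi/7) + 2*exp(4*I*pi/7)|^2 + 1*|1 + 2*exp(-4*I*pi/7) + 2*exp(-6*I*pi/7) + exp(-2*I*pi/7) + 2*exp(6*I*pi/7) + exp(4*I*pi/7)|^2 + 1*|1 + 2*exp(-4*I*pi/7) + exp(-2*I*pi/7) + exp(-6*I*pi/7) + 2*exp(2*I*pi/7) + 2*exp(4*I*pi/7)|^2 + 1*|1 + 2*exp(-2*I*pi/7) + 2*exp(-6*I*pi/7) + exp(6*I*pi/7) + exp(4*I*pi/7) + 2*exp(2*I*pi/7)|^2]
  = (1/7)[(81) + (15 + 13*exp(-4*I*pi/7) + 9*exp(-2*I*pi/7) + 11*exp(-6*I*pi/7) + 11*exp(6*I*pi/7) + 9*exp(2*I*pi/7) + 13*exp(4*I*pi/7)) + (15 + 9*exp(-4*I*pi/7) + 11*exp(-2*I*pi/7) + 13*exp(-6*I*pi/7) + 13*exp(6*I*pi/7) + 11*exp(2*I*pi/7) + 9*exp(4*I*pi/7)) + (15 + 11*exp(-4*I*pi/7) + 13*exp(-2*I*pi/7) + 9*exp(-6*I*pi/7) + 9*exp(6*I*pi/7) + 13*exp(2*I*pi/7) + 11*exp(4*I*pi/7)) + (15 + 11*exp(-4*I*pi/7) + 13*exp(-2*I*pi/7) + 9*exp(-6*I*pi/7) + 9*exp(6*I*pi/7) + 13*exp(2*I*pi/7) + 11*exp(4*I*pi/7)) + (15 + 9*exp(-4*I*pi/7) + 11*exp(-2*I*pi/7) + 13*exp(-6*I*pi/7) + 13*exp(6*I*pi/7) + 11*exp(2*I*pi/7) + 9*exp(4*I*pi/7)) + (15 + 13*exp(-4*I*pi/7) + 9*exp(-2*I*pi/7) + 11*exp(-6*I*pi/7) + 11*exp(6*I*pi/7) + 9*exp(2*I*pi/7) + 13*exp(4*I*pi/7))] = 105/7 = 15.
(Exp terms are combined using exp(i*s)*conj(exp(i*t)) = exp(i*(s-t)), and sums of them are collapsed using the identity that for every m > 1 the m distinct m-th roots of unity sum to 0, e.g. 1 + exp(2*I*pi/3) + exp(-2*I*pi/3) = 0.)
A character is irreducible iff <chi, chi> = 1, so this representation is reducible.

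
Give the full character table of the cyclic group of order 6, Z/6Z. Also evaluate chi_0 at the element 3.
Character table of Z/6Z (irreps indexed chi_0,...,chi_5 with chi_k(m) = zeta_6^(k*m), zeta_6 = exp(2*pi*i/6)):
  irrep \ class  {0} (size 1)  {1} (size 1)    {2} (size 1)    {3} (size 1)  {4} (size 1)    {5} (size 1)  
  chi_0          1             1               1               1             1               1             
  chi_1          1             exp(I*pi/3)     exp(2*I*pi/3)   -1            exp(-2*I*pi/3)  exp(-I*pi/3)  
  chi_2          1             exp(2*I*pi/3)   exp(-2*I*pi/3)  1             exp(2*I*pi/3)   exp(-2*I*pi/3)
  chi_3          1             -1              1               -1            1               -1            
  chi_4          1             exp(-2*I*pi/3)  exp(2*I*pi/3)   1             exp(-2*I*pi/3)  exp(2*I*pi/3) 
  chi_5          1             exp(-I*pi/3)    exp(-2*I*pi/3)  -1            exp(2*I*pi/3)   exp(I*pi/3)   

Spot check: chi_0(3) = zeta_6^(0*3) = zeta_6^0 = 1.

Reasoning: Z/6Z is abelian, so all 6 irreducible complex representations are 1-dimensional. They are given by chi_k(m) = zeta_6^(k*m) for k = 0,...,5. Row orthogonality: sum_m chi_k(m) conj(chi_l(m)) = 6 * [k = l].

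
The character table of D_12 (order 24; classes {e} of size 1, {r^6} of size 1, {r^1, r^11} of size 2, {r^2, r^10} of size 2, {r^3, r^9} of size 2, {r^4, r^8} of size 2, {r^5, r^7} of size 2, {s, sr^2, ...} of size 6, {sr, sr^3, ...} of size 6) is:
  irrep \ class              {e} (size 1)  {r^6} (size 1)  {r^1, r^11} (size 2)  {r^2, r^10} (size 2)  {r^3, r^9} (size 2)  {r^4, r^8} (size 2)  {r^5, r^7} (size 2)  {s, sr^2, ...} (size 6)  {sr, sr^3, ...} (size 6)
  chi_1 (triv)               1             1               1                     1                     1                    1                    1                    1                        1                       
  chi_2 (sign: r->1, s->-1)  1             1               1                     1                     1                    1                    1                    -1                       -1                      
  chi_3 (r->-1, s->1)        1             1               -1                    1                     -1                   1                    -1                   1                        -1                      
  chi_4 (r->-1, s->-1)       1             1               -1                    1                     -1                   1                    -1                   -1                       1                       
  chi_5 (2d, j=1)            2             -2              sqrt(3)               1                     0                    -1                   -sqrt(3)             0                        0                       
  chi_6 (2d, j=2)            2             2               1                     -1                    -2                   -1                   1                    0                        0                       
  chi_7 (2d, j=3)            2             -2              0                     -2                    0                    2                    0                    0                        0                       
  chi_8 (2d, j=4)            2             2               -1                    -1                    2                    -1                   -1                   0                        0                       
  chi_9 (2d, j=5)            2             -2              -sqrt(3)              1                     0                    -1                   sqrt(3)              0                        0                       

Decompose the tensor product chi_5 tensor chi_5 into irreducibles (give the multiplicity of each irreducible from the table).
chi_5 tensor chi_5 = chi_1 + chi_2 + chi_6 (all other irreducibles have multiplicity 0).

Solution. The character of a tensor product is the pointwise product (chi_5 * chi_5)(C) = chi_5(C) * chi_5(C):
  {e}: (2)*(2), {r^6}: (-2)*(-2), {r^1, r^11}: (sqrt(3))*(sqrt(3)), {r^2, r^10}: (1)*(1), {r^3, r^9}: (0)*(0), {r^4, r^8}: (-1)*(-1), {r^5, r^7}: (-sqrt(3))*(-sqrt(3)), {s, sr^2, ...}: (0)*(0), {sr, sr^3, ...}: (0)*(0)
so (chi_5 * chi_5) takes values
  {e} -> 4, {r^6} -> 4, {r^1, r^11} -> 3, {r^2, r^10} -> 1, {r^3, r^9} -> 0, {r^4, r^8} -> 1, {r^5, r^7} -> 3, {s, sr^2, ...} -> 0, {sr, sr^3, ...} -> 0.
Now take the inner product of this character with each irreducible chi from the table, <chi_5*chi_5, chi> = (1/24) sum_C |C| (chi_5*chi_5)(C) conj(chi(C)):
  <chi_5*chi_5, chi_1> = (1/24)[1*(4)*conj(1) + 1*(4)*conj(1) + 2*(3)*conj(1) + 2*(1)*conj(1) + 2*(0)*conj(1) + 2*(1)*conj(1) + 2*(3)*conj(1) + 6*(0)*conj(1) + 6*(0)*conj(1)]
      = (1/24)[(4) + (4) + (6) + (2) + (0) + (2) + (6) + (0) + (0)] = 24/24 = 1
  <chi_5*chi_5, chi_2> = (1/24)[1*(4)*conj(1) + 1*(4)*conj(1) + 2*(3)*conj(1) + 2*(1)*conj(1) + 2*(0)*conj(1) + 2*(1)*conj(1) + 2*(3)*conj(1) + 6*(0)*conj(-1) + 6*(0)*conj(-1)]
      = (1/24)[(4) + (4) + (6) + (2) + (0) + (2) + (6) + (0) + (0)] = 24/24 = 1
  <chi_5*chi_5, chi_3> = (1/24)[1*(4)*conj(1) + 1*(4)*conj(1) + 2*(3)*conj(-1) + 2*(1)*conj(1) + 2*(0)*conj(-1) + 2*(1)*conj(1) + 2*(3)*conj(-1) + 6*(0)*conj(1) + 6*(0)*conj(-1)]
      = (1/24)[(4) + (4) + (-6) + (2) + (0) + (2) + (-6) + (0) + (0)] = 0/24 = 0
  <chi_5*chi_5, chi_4> = (1/24)[1*(4)*conj(1) + 1*(4)*conj(1) + 2*(3)*conj(-1) + 2*(1)*conj(1) + 2*(0)*conj(-1) + 2*(1)*conj(1) + 2*(3)*conj(-1) + 6*(0)*conj(-1) + 6*(0)*conj(1)]
      = (1/24)[(4) + (4) + (-6) + (2) + (0) + (2) + (-6) + (0) + (0)] = 0/24 = 0
  <chi_5*chi_5, chi_5> = (1/24)[1*(4)*conj(2) + 1*(4)*conj(-2) + 2*(3)*conj(sqrt(3)) + 2*(1)*conj(1) + 2*(0)*conj(0) + 2*(1)*conj(-1) + 2*(3)*conj(-sqrt(3)) + 6*(0)*conj(0) + 6*(0)*conj(0)]
      = (1/24)[(8) + (-8) + (6*sqrt(3)) + (2) + (0) + (-2) + (-6*sqrt(3)) + (0) + (0)] = 0/24 = 0
  <chi_5*chi_5, chi_6> = (1/24)[1*(4)*conj(2) + 1*(4)*conj(2) + 2*(3)*conj(1) + 2*(1)*conj(-1) + 2*(0)*conj(-2) + 2*(1)*conj(-1) + 2*(3)*conj(1) + 6*(0)*conj(0) + 6*(0)*conj(0)]
      = (1/24)[(8) + (8) + (6) + (-2) + (0) + (-2) + (6) + (0) + (0)] = 24/24 = 1
  <chi_5*chi_5, chi_7> = (1/24)[1*(4)*conj(2) + 1*(4)*conj(-2) + 2*(3)*conj(0) + 2*(1)*conj(-2) + 2*(0)*conj(0) + 2*(1)*conj(2) + 2*(3)*conj(0) + 6*(0)*conj(0) + 6*(0)*conj(0)]
      = (1/24)[(8) + (-8) + (0) + (-4) + (0) + (4) + (0) + (0) + (0)] = 0/24 = 0
  <chi_5*chi_5, chi_8> = (1/24)[1*(4)*conj(2) + 1*(4)*conj(2) + 2*(3)*conj(-1) + 2*(1)*conj(-1) + 2*(0)*conj(2) + 2*(1)*conj(-1) + 2*(3)*conj(-1) + 6*(0)*conj(0) + 6*(0)*conj(0)]
      = (1/24)[(8) + (8) + (-6) + (-2) + (0) + (-2) + (-6) + (0) + (0)] = 0/24 = 0
  <chi_5*chi_5, chi_9> = (1/24)[1*(4)*conj(2) + 1*(4)*conj(-2) + 2*(3)*conj(-sqrt(3)) + 2*(1)*conj(1) + 2*(0)*conj(0) + 2*(1)*conj(-1) + 2*(3)*conj(sqrt(3)) + 6*(0)*conj(0) + 6*(0)*conj(0)]
      = (1/24)[(8) + (-8) + (-6*sqrt(3)) + (2) + (0) + (-2) + (6*sqrt(3)) + (0) + (0)] = 0/24 = 0
Hence the multiplicities are chi_1: 1, chi_2: 1, chi_6: 1. Dimension check: dim(chi_5)*dim(chi_5) = 2*2 = 4 and sum (mult * dim) = 1*1 + 1*1 + 1*2 = 4.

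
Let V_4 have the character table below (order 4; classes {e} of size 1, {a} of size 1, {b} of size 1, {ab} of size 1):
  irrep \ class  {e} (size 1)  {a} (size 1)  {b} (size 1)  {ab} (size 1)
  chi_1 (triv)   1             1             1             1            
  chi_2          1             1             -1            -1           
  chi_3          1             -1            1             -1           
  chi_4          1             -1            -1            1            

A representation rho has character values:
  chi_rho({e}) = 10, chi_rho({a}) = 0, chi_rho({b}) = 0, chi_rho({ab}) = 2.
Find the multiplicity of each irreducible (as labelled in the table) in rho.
Multiplicities: chi_1: 3, chi_2: 2, chi_3: 2, chi_4: 3.

Proof sketch: Use <chi_rho, chi> = (1/|G|) sum_C |C| * chi_rho(C) * conj(chi(C)) with |G| = 4 for each irreducible chi in the table:
  <chi_rho, chi_1> = (1/4)[1*(10)*conj(1) + 1*(0)*conj(1) + 1*(0)*conj(1) + 1*(2)*conj(1)]
      = (1/4)[(10) + (0) + (0) + (2)] = 12/4 = 3
  <chi_rho, chi_2> = (1/4)[1*(10)*conj(1) + 1*(0)*conj(1) + 1*(0)*conj(-1) + 1*(2)*conj(-1)]
      = (1/4)[(10) + (0) + (0) + (-2)] = 8/4 = 2
  <chi_rho, chi_3> = (1/4)[1*(10)*conj(1) + 1*(0)*conj(-1) + 1*(0)*conj(1) + 1*(2)*conj(-1)]
      = (1/4)[(10) + (0) + (0) + (-2)] = 8/4 = 2
  <chi_rho, chi_4> = (1/4)[1*(10)*conj(1) + 1*(0)*conj(-1) + 1*(0)*conj(-1) + 1*(2)*conj(1)]
      = (1/4)[(10) + (0) + (0) + (2)] = 12/4 = 3
Dimension check: dim(rho) = sum (mult * dim) = 3*1 + 2*1 + 2*1 + 3*1 = 10 = chi_rho(e) = 10.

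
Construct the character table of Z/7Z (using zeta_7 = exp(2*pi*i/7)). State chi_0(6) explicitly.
Character table of Z/7Z (irreps indexed chi_0,...,chi_6 with chi_k(m) = zeta_7^(k*m), zeta_7 = exp(2*pi*i/7)):
  irrep \ class  {0} (size 1)  {1} (size 1)    {2} (size 1)    {3} (size 1)    {4} (size 1)    {5} (size 1)    {6} (size 1)  
  chi_0          1             1               1               1               1               1               1             
  chi_1          1             exp(2*I*pi/7)   exp(4*I*pi/7)   exp(6*I*pi/7)   exp(-6*I*pi/7)  exp(-4*I*pi/7)  exp(-2*I*pi/7)
  chi_2          1             exp(4*I*pi/7)   exp(-6*I*pi/7)  exp(-2*I*pi/7)  exp(2*I*pi/7)   exp(6*I*pi/7)   exp(-4*I*pi/7)
  chi_3          1             exp(6*I*pi/7)   exp(-2*I*pi/7)  exp(4*I*pi/7)   exp(-4*I*pi/7)  exp(2*I*pi/7)   exp(-6*I*pi/7)
  chi_4          1             exp(-6*I*pi/7)  exp(2*I*pi/7)   exp(-4*I*pi/7)  exp(4*I*pi/7)   exp(-2*I*pi/7)  exp(6*I*pi/7) 
  chi_5          1             exp(-4*I*pi/7)  exp(6*I*pi/7)   exp(2*I*pi/7)   exp(-2*I*pi/7)  exp(-6*I*pi/7)  exp(4*I*pi/7) 
  chi_6          1             exp(-2*I*pi/7)  exp(-4*I*pi/7)  exp(-6*I*pi/7)  exp(6*I*pi/7)   exp(4*I*pi/7)   exp(2*I*pi/7) 

Spot check: chi_0(6) = zeta_7^(0*6) = zeta_7^0 = 1.

Argument: Z/7Z is abelian, so all 7 irreducible complex representations are 1-dimensional. They are given by chi_k(m) = zeta_7^(k*m) for k = 0,...,6. Row orthogonality: sum_m chi_k(m) conj(chi_l(m)) = 7 * [k = l].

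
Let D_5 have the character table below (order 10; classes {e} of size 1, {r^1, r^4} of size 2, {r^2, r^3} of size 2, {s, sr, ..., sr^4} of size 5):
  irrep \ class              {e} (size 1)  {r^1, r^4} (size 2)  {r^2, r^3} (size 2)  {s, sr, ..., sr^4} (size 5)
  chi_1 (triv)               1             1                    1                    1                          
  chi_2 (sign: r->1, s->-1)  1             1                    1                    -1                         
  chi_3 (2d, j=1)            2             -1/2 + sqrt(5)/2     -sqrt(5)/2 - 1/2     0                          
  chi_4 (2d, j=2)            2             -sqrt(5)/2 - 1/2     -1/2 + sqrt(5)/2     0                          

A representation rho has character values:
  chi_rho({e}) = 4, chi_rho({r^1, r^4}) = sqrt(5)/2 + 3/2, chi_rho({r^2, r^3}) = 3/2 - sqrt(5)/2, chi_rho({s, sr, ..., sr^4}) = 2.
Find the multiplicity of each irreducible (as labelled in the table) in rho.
Multiplicities: chi_1: 2, chi_2: 0, chi_3: 1, chi_4: 0.

Proof sketch: Use <chi_rho, chi> = (1/|G|) sum_C |C| * chi_rho(C) * conj(chi(C)) with |G| = 10 for each irreducible chi in the table:
  <chi_rho, chi_1> = (1/10)[1*(4)*conj(1) + 2*(sqrt(5)/2 + 3/2)*conj(1) + 2*(3/2 - sqrt(5)/2)*conj(1) + 5*(2)*conj(1)]
      = (1/10)[(4) + (sqrt(5) + 3) + (3 - sqrt(5)) + (10)] = 20/10 = 2
  <chi_rho, chi_2> = (1/10)[1*(4)*conj(1) + 2*(sqrt(5)/2 + 3/2)*conj(1) + 2*(3/2 - sqrt(5)/2)*conj(1) + 5*(2)*conj(-1)]
      = (1/10)[(4) + (sqrt(5) + 3) + (3 - sqrt(5)) + (-10)] = 0/10 = 0
  <chi_rho, chi_3> = (1/10)[1*(4)*conj(2) + 2*(sqrt(5)/2 + 3/2)*conj(-1/2 + sqrt(5)/2) + 2*(3/2 - sqrt(5)/2)*conj(-sqrt(5)/2 - 1/2) + 5*(2)*conj(0)]
      = (1/10)[(8) + (1 + sqrt(5)) + (1 - sqrt(5)) + (0)] = 10/10 = 1
  <chi_rho, chi_4> = (1/10)[1*(4)*conj(2) + 2*(sqrt(5)/2 + 3/2)*conj(-sqrt(5)/2 - 1/2) + 2*(3/2 - sqrt(5)/2)*conj(-1/2 + sqrt(5)/2) + 5*(2)*conj(0)]
      = (1/10)[(8) + (-2*sqrt(5) - 4) + (-4 + 2*sqrt(5)) + (0)] = 0/10 = 0
Dimension check: dim(rho) = sum (mult * dim) = 2*1 + 0*1 + 1*2 + 0*2 = 4 = chi_rho(e) = 4.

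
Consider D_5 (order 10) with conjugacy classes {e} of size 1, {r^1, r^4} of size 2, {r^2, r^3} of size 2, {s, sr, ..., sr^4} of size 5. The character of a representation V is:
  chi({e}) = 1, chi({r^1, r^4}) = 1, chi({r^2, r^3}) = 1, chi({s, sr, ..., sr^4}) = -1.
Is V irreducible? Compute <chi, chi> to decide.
Irreducible: <chi, chi> = 1.

Derivation: <chi, chi> = (1/|G|) sum_C |C| * |chi(C)|^2 = (1/10)[1*|1|^2 + 2*|1|^2 + 2*|1|^2 + 5*|-1|^2]
  = (1/10)[(1) + (2) + (2) + (5)] = 10/10 = 1.
A character is irreducible iff <chi, chi> = 1, so this representation is irreducible.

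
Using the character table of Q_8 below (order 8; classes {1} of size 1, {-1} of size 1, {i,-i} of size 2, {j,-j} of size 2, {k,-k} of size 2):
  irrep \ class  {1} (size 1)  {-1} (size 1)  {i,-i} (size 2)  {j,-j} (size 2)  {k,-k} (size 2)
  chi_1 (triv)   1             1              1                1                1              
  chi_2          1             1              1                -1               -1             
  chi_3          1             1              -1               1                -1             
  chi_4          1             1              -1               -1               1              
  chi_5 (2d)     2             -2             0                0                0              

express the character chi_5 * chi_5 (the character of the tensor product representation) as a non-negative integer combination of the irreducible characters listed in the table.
chi_5 tensor chi_5 = chi_1 + chi_2 + chi_3 + chi_4 (all other irreducibles have multiplicity 0).

Solution. The character of a tensor product is the pointwise product (chi_5 * chi_5)(C) = chi_5(C) * chi_5(C):
  {1}: (2)*(2), {-1}: (-2)*(-2), {i,-i}: (0)*(0), {j,-j}: (0)*(0), {k,-k}: (0)*(0)
so (chi_5 * chi_5) takes values
  {1} -> 4, {-1} -> 4, {i,-i} -> 0, {j,-j} -> 0, {k,-k} -> 0.
Now take the inner product of this character with each irreducible chi from the table, <chi_5*chi_5, chi> = (1/8) sum_C |C| (chi_5*chi_5)(C) conj(chi(C)):
  <chi_5*chi_5, chi_1> = (1/8)[1*(4)*conj(1) + 1*(4)*conj(1) + 2*(0)*conj(1) + 2*(0)*conj(1) + 2*(0)*conj(1)]
      = (1/8)[(4) + (4) + (0) + (0) + (0)] = 8/8 = 1
  <chi_5*chi_5, chi_2> = (1/8)[1*(4)*conj(1) + 1*(4)*conj(1) + 2*(0)*conj(1) + 2*(0)*conj(-1) + 2*(0)*conj(-1)]
      = (1/8)[(4) + (4) + (0) + (0) + (0)] = 8/8 = 1
  <chi_5*chi_5, chi_3> = (1/8)[1*(4)*conj(1) + 1*(4)*conj(1) + 2*(0)*conj(-1) + 2*(0)*conj(1) + 2*(0)*conj(-1)]
      = (1/8)[(4) + (4) + (0) + (0) + (0)] = 8/8 = 1
  <chi_5*chi_5, chi_4> = (1/8)[1*(4)*conj(1) + 1*(4)*conj(1) + 2*(0)*conj(-1) + 2*(0)*conj(-1) + 2*(0)*conj(1)]
      = (1/8)[(4) + (4) + (0) + (0) + (0)] = 8/8 = 1
  <chi_5*chi_5, chi_5> = (1/8)[1*(4)*conj(2) + 1*(4)*conj(-2) + 2*(0)*conj(0) + 2*(0)*conj(0) + 2*(0)*conj(0)]
      = (1/8)[(8) + (-8) + (0) + (0) + (0)] = 0/8 = 0
Hence the multiplicities are chi_1: 1, chi_2: 1, chi_3: 1, chi_4: 1. Dimension check: dim(chi_5)*dim(chi_5) = 2*2 = 4 and sum (mult * dim) = 1*1 + 1*1 + 1*1 + 1*1 = 4.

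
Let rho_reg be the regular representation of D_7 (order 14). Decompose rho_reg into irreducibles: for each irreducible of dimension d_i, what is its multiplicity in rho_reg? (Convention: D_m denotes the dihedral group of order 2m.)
Each irreducible V_i of dimension d_i appears with multiplicity d_i, i.e. rho_reg = (direct sum over all irreducibles V_i) d_i V_i. The irreducible dimensions for D_7 are 1, 1, 2, 2, 2: 2 irreducibles of dimension 1, each with multiplicity 1; 3 irreducibles of dimension 2, each with multiplicity 2. Total dimension 2*1*1 + 3*2*2 = 14 = |G|.

Reasoning: General theorem: in the regular representation of a finite group G, each irreducible appears with multiplicity equal to its dimension. Check: dim(rho_reg) = sum d_i^2 = 1 + 1 + 4 + 4 + 4 = 14 = |G|.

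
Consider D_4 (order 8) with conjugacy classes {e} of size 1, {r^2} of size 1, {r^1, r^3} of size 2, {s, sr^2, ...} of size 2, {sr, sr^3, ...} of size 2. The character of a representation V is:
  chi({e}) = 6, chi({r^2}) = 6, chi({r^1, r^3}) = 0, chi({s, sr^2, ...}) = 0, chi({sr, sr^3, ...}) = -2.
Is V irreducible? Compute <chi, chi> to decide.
Not irreducible (reducible): <chi, chi> = 10 > 1.

<chi, chi> = (1/|G|) sum_C |C| * |chi(C)|^2 = (1/8)[1*|6|^2 + 1*|6|^2 + 2*|0|^2 + 2*|0|^2 + 2*|-2|^2]
  = (1/8)[(36) + (36) + (0) + (0) + (8)] = 80/8 = 10.
A character is irreducible iff <chi, chi> = 1, so this representation is reducible.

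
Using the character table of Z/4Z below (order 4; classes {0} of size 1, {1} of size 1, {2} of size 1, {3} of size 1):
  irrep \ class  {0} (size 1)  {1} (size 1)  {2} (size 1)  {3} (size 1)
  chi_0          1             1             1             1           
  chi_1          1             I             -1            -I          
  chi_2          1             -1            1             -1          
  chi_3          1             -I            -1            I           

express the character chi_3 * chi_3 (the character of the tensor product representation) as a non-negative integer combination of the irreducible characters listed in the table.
chi_3 tensor chi_3 = chi_2 (all other irreducibles have multiplicity 0).

Reasoning: The character of a tensor product is the pointwise product (chi_3 * chi_3)(C) = chi_3(C) * chi_3(C):
  {0}: (1)*(1), {1}: (-I)*(-I), {2}: (-1)*(-1), {3}: (I)*(I)
so (chi_3 * chi_3) takes values
  {0} -> 1, {1} -> -1, {2} -> 1, {3} -> -1.
Now take the inner product of this character with each irreducible chi from the table, <chi_3*chi_3, chi> = (1/4) sum_C |C| (chi_3*chi_3)(C) conj(chi(C)):
  <chi_3*chi_3, chi_0> = (1/4)[1*(1)*conj(1) + 1*(-1)*conj(1) + 1*(1)*conj(1) + 1*(-1)*conj(1)]
      = (1/4)[(1) + (-1) + (1) + (-1)] = 0/4 = 0
  <chi_3*chi_3, chi_1> = (1/4)[1*(1)*conj(1) + 1*(-1)*conj(I) + 1*(1)*conj(-1) + 1*(-1)*conj(-I)]
      = (1/4)[(1) + (I) + (-1) + (-I)] = 0/4 = 0
  <chi_3*chi_3, chi_2> = (1/4)[1*(1)*conj(1) + 1*(-1)*conj(-1) + 1*(1)*conj(1) + 1*(-1)*conj(-1)]
      = (1/4)[(1) + (1) + (1) + (1)] = 4/4 = 1
  <chi_3*chi_3, chi_3> = (1/4)[1*(1)*conj(1) + 1*(-1)*conj(-I) + 1*(1)*conj(-1) + 1*(-1)*conj(I)]
      = (1/4)[(1) + (-I) + (-1) + (I)] = 0/4 = 0
(Exp terms are combined using exp(i*s)*conj(exp(i*t)) = exp(i*(s-t)), and sums of them are collapsed using the identity that for every m > 1 the m distinct m-th roots of unity sum to 0, e.g. 1 + exp(2*I*pi/3) + exp(-2*I*pi/3) = 0.)
Hence the multiplicities are chi_2: 1. Dimension check: dim(chi_3)*dim(chi_3) = 1*1 = 1 and sum (mult * dim) = 1*1 = 1.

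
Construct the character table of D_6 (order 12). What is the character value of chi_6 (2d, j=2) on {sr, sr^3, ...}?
Conjugacy classes: {e} of size 1, {r^3} of size 1, {r^1, r^5} of size 2, {r^2, r^4} of size 2, {s, sr^2, ...} of size 3, {sr, sr^3, ...} of size 3.
Character table:
  irrep \ class              {e} (size 1)  {r^3} (size 1)  {r^1, r^5} (size 2)  {r^2, r^4} (size 2)  {s, sr^2, ...} (size 3)  {sr, sr^3, ...} (size 3)
  chi_1 (triv)               1             1               1                    1                    1                        1                       
  chi_2 (sign: r->1, s->-1)  1             1               1                    1                    -1                       -1                      
  chi_3 (r->-1, s->1)        1             -1              -1                   1                    1                        -1                      
  chi_4 (r->-1, s->-1)       1             -1              -1                   1                    -1                       1                       
  chi_5 (2d, j=1)            2             -2              1                    -1                   0                        0                       
  chi_6 (2d, j=2)            2             2               -1                   -1                   0                        0                       

Spot check: chi_6 (2d, j=2) on {sr, sr^3, ...} = 0.

D_6 has order 2*6 = 12 with 6 conjugacy classes, hence 6 irreducibles. Sum of squared dims 1 + 1 + 1 + 1 + 4 + 4 = 12 = |G|. Linear characters come from the abelianisation; the 2-dimensional irreps have character r^k -> 2*cos(2*pi*j*k/6), reflections -> 0.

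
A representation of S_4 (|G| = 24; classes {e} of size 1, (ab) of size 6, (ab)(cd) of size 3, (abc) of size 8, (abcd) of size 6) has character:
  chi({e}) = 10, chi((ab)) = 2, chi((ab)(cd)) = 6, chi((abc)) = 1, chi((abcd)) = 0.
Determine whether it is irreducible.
Not irreducible (reducible): <chi, chi> = 10 > 1.

Details: <chi, chi> = (1/|G|) sum_C |C| * |chi(C)|^2 = (1/24)[1*|10|^2 + 6*|2|^2 + 3*|6|^2 + 8*|1|^2 + 6*|0|^2]
  = (1/24)[(100) + (24) + (108) + (8) + (0)] = 240/24 = 10.
A character is irreducible iff <chi, chi> = 1, so this representation is reducible.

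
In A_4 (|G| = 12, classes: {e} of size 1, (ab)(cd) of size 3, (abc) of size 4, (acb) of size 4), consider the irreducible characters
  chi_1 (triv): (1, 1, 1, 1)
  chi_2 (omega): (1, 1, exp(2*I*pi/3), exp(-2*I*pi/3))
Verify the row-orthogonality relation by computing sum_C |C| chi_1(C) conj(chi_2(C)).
Sum = 0; so <chi_1, chi_2> = 0 (distinct irreducibles are orthogonal).

Reasoning: Compute term by term over conjugacy classes (|C| * chi_1(C) * conj(chi_2(C))):
  1*(1)*conj(1) + 3*(1)*conj(1) + 4*(1)*conj(exp(2*I*pi/3)) + 4*(1)*conj(exp(-2*I*pi/3))
  = (1) + (3) + (4*exp(-2*I*pi/3)) + (4*exp(2*I*pi/3))
  = 0.
(Exp terms are combined using exp(i*s)*conj(exp(i*t)) = exp(i*(s-t)), and sums of them are collapsed using the identity that for every m > 1 the m distinct m-th roots of unity sum to 0, e.g. 1 + exp(2*I*pi/3) + exp(-2*I*pi/3) = 0.)
Dividing by |G| = 12 gives 0/12 = 0, matching the row-orthogonality relation <chi_1, chi_2> = [chi_1 = chi_2].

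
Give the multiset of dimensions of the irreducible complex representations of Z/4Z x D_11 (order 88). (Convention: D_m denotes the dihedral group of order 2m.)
Dimensions: 1, 1, 1, 1, 1, 1, 1, 1, 2, 2, 2, 2, 2, 2, 2, 2, 2, 2, 2, 2, 2, 2, 2, 2, 2, 2, 2, 2

Solution. There are 28 irreducibles (= number of conjugacy classes). Their dimensions d_i satisfy sum d_i^2 = |G| = 88: 1 + 1 + 1 + 1 + 1 + 1 + 1 + 1 + 4 + 4 + 4 + 4 + 4 + 4 + 4 + 4 + 4 + 4 + 4 + 4 + 4 + 4 + 4 + 4 + 4 + 4 + 4 + 4 = 88. (For the product with Z/4Z: each of the 4 1-dim characters of Z/4Z tensors with each irrep of D_11, giving 4 copies of each D_11-dimension.)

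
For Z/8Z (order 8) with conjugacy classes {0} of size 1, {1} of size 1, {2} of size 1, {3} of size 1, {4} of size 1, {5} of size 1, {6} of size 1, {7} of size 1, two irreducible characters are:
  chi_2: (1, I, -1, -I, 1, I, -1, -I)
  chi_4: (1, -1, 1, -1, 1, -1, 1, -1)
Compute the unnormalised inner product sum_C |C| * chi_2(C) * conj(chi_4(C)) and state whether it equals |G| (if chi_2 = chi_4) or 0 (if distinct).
Sum = 0; so <chi_2, chi_4> = 0 (distinct irreducibles are orthogonal).

Solution. Compute term by term over conjugacy classes (|C| * chi_2(C) * conj(chi_4(C))):
  1*(1)*conj(1) + 1*(I)*conj(-1) + 1*(-1)*conj(1) + 1*(-I)*conj(-1) + 1*(1)*conj(1) + 1*(I)*conj(-1) + 1*(-1)*conj(1) + 1*(-I)*conj(-1)
  = (1) + (-I) + (-1) + (I) + (1) + (-I) + (-1) + (I)
  = 0.
(Exp terms are combined using exp(i*s)*conj(exp(i*t)) = exp(i*(s-t)), and sums of them are collapsed using the identity that for every m > 1 the m distinct m-th roots of unity sum to 0, e.g. 1 + exp(2*I*pi/3) + exp(-2*I*pi/3) = 0.)
Dividing by |G| = 8 gives 0/8 = 0, matching the row-orthogonality relation <chi_2, chi_4> = [chi_2 = chi_4].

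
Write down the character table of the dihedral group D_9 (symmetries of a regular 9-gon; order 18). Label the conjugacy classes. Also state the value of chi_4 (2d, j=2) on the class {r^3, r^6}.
Conjugacy classes: {e} of size 1, {r^1, r^8} of size 2, {r^2, r^7} of size 2, {r^3, r^6} of size 2, {r^4, r^5} of size 2, {s, sr, ..., sr^8} of size 9.
Character table:
  irrep \ class              {e} (size 1)  {r^1, r^8} (size 2)  {r^2, r^7} (size 2)  {r^3, r^6} (size 2)  {r^4, r^5} (size 2)  {s, sr, ..., sr^8} (size 9)
  chi_1 (triv)               1             1                    1                    1                    1                    1                          
  chi_2 (sign: r->1, s->-1)  1             1                    1                    1                    1                    -1                         
  chi_3 (2d, j=1)            2             2*cos(2*pi/9)        2*cos(4*pi/9)        -1                   -2*cos(pi/9)         0                          
  chi_4 (2d, j=2)            2             2*cos(4*pi/9)        -2*cos(pi/9)         -1                   2*cos(2*pi/9)        0                          
  chi_5 (2d, j=3)            2             -1                   -1                   2                    -1                   0                          
  chi_6 (2d, j=4)            2             -2*cos(pi/9)         2*cos(2*pi/9)        -1                   2*cos(4*pi/9)        0                          

Spot check: chi_4 (2d, j=2) on {r^3, r^6} = -1.

Solution. D_9 has order 2*9 = 18 with 6 conjugacy classes, hence 6 irreducibles. Sum of squared dims 1 + 1 + 4 + 4 + 4 + 4 = 18 = |G|. Linear characters come from the abelianisation; the 2-dimensional irreps have character r^k -> 2*cos(2*pi*j*k/9), reflections -> 0.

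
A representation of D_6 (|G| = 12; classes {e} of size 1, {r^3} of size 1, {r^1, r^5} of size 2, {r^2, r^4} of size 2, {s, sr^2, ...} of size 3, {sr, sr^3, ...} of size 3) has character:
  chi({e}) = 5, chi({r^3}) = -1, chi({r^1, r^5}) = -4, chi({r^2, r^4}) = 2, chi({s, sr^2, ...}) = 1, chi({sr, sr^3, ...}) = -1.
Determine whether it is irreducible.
Not irreducible (reducible): <chi, chi> = 6 > 1.

Working: <chi, chi> = (1/|G|) sum_C |C| * |chi(C)|^2 = (1/12)[1*|5|^2 + 1*|-1|^2 + 2*|-4|^2 + 2*|2|^2 + 3*|1|^2 + 3*|-1|^2]
  = (1/12)[(25) + (1) + (32) + (8) + (3) + (3)] = 72/12 = 6.
A character is irreducible iff <chi, chi> = 1, so this representation is reducible.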